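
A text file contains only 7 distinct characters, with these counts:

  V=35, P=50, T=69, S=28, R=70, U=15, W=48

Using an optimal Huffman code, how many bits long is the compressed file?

849

Merge the two smallest weights repeatedly:
U(15) + S(28) → 43
V(35) + 43 → 78
W(48) + P(50) → 98
T(69) + R(70) → 139
78 + 98 → 176
139 + 176 → 315
Each symbol's bit-cost is frequency × depth; summing gives 849 bits (equivalently 43 + 78 + 98 + 139 + 176 + 315).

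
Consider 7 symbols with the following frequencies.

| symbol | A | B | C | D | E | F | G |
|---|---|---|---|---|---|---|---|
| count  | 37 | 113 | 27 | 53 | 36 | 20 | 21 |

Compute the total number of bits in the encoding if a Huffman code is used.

796

Build the Huffman tree bottom-up:
merge F(20) and G(21): 41
merge C(27) and E(36): 63
merge A(37) and 41: 78
merge D(53) and 63: 116
merge 78 and B(113): 191
merge 116 and 191: 307
Total encoded bits = sum of merged weights = 41 + 63 + 78 + 116 + 191 + 307 = 796.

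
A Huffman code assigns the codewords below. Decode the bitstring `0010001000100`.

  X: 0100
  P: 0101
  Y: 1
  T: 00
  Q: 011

TYTXX

Read left to right; each codeword is recognised as soon as it completes (prefix code):
  00→T | 1→Y | 00→T | 0100→X | 0100→X
Decoded message: TYTXX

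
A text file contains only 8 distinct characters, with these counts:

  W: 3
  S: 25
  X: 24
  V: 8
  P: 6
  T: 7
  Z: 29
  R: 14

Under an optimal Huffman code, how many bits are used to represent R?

Build the tree from the bottom:
combine W(3), P(6) → 9
combine T(7), V(8) → 15
combine 9, R(14) → 23
combine 15, 23 → 38
combine X(24), S(25) → 49
combine Z(29), 38 → 67
combine 49, 67 → 116
R's leaf is at depth 4, giving a 4-bit codeword.

4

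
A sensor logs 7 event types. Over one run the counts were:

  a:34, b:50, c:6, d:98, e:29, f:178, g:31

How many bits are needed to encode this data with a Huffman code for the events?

1009

Merge the two smallest weights repeatedly:
merge c(6) and e(29): 35
merge g(31) and a(34): 65
merge 35 and b(50): 85
merge 65 and 85: 150
merge d(98) and 150: 248
merge f(178) and 248: 426
Each symbol's bit-cost is frequency × depth; summing gives 1009 bits (equivalently 35 + 65 + 85 + 150 + 248 + 426).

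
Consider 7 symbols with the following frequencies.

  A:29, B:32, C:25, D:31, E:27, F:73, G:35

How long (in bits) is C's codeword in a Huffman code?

3

Build the tree from the bottom:
C(25) + E(27) → 52
A(29) + D(31) → 60
B(32) + G(35) → 67
52 + 60 → 112
67 + F(73) → 140
112 + 140 → 252
The subtree containing C is merged 3 times, so code length = 3.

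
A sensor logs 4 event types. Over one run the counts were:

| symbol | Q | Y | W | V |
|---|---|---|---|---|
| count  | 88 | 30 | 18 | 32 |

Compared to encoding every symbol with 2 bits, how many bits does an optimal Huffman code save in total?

Fixed-length: 2 bits × 168 symbols = 336 bits.
Huffman merges:
merge W(18) and Y(30): 48
merge V(32) and 48: 80
merge 80 and Q(88): 168
Huffman total = 48 + 80 + 168 = 296 bits.
Saving = 336 − 296 = 40 bits.

40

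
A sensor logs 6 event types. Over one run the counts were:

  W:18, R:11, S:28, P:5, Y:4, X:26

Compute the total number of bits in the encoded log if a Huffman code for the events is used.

Build the Huffman tree bottom-up:
Y(4) + P(5) → 9
9 + R(11) → 20
W(18) + 20 → 38
X(26) + S(28) → 54
38 + 54 → 92
Each symbol's bit-cost is frequency × depth; summing gives 213 bits (equivalently 9 + 20 + 38 + 54 + 92).

213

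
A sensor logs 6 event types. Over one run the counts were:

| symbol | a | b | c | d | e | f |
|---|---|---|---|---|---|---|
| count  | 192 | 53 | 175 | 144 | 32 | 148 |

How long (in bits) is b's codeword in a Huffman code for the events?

Repeatedly merge the two smallest:
combine e(32), b(53) → 85
combine 85, d(144) → 229
combine f(148), c(175) → 323
combine a(192), 229 → 421
combine 323, 421 → 744
b sits 4 levels below the root, so its codeword is 4 bits.

4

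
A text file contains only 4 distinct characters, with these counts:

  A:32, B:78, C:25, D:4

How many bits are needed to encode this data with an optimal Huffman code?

229

Merge the two smallest weights repeatedly:
merge D(4) and C(25): 29
merge 29 and A(32): 61
merge 61 and B(78): 139
The encoded length is the sum of every internal node's weight: 29 + 61 + 139 = 229 bits.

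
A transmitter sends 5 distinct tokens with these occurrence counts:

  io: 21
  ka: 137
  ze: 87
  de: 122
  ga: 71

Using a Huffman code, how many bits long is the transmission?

Merge the two smallest weights repeatedly:
merge io(21) and ga(71): 92
merge ze(87) and 92: 179
merge de(122) and ka(137): 259
merge 179 and 259: 438
Each symbol's bit-cost is frequency × depth; summing gives 968 bits (equivalently 92 + 179 + 259 + 438).

968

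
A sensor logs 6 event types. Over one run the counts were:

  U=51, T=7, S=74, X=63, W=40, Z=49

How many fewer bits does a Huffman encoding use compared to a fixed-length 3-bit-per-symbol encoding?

Fixed-length: 3 bits × 284 symbols = 852 bits.
Huffman merges:
merge T(7) and W(40): 47
merge 47 and Z(49): 96
merge U(51) and X(63): 114
merge S(74) and 96: 170
merge 114 and 170: 284
Huffman total = 47 + 96 + 114 + 170 + 284 = 711 bits.
Saving = 852 − 711 = 141 bits.

141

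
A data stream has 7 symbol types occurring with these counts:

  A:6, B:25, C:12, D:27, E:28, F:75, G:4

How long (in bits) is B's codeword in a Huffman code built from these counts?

Build the tree from the bottom:
combine G(4), A(6) → 10
combine 10, C(12) → 22
combine 22, B(25) → 47
combine D(27), E(28) → 55
combine 47, 55 → 102
combine F(75), 102 → 177
The subtree containing B is merged 3 times, so code length = 3.

3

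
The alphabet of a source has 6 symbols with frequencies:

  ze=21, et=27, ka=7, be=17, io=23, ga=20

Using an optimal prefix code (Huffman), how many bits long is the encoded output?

Greedily combine the two least-frequent nodes:
ka(7) + be(17) → 24
ga(20) + ze(21) → 41
io(23) + 24 → 47
et(27) + 41 → 68
47 + 68 → 115
Each symbol's bit-cost is frequency × depth; summing gives 295 bits (equivalently 24 + 41 + 47 + 68 + 115).

295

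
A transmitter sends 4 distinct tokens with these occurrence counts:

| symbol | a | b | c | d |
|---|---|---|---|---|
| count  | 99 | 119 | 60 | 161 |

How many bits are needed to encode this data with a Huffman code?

Merge the two smallest weights repeatedly:
combine c(60), a(99) → 159
combine b(119), 159 → 278
combine d(161), 278 → 439
Total encoded bits = sum of merged weights = 159 + 278 + 439 = 876.

876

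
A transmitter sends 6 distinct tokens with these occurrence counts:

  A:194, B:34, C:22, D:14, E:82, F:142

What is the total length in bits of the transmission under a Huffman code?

Merge the two smallest weights repeatedly:
D(14) + C(22) → 36
B(34) + 36 → 70
70 + E(82) → 152
F(142) + 152 → 294
A(194) + 294 → 488
Total encoded bits = sum of merged weights = 36 + 70 + 152 + 294 + 488 = 1040.

1040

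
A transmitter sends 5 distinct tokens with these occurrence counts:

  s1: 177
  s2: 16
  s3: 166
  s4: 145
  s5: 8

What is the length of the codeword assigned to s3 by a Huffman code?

Repeatedly merge the two smallest:
combine s5(8), s2(16) → 24
combine 24, s4(145) → 169
combine s3(166), 169 → 335
combine s1(177), 335 → 512
s3 sits 2 levels below the root, so its codeword is 2 bits.

2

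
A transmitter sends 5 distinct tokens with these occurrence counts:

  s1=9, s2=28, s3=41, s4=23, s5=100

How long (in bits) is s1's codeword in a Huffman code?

4

Repeatedly merge the two smallest:
s1(9) + s4(23) → 32
s2(28) + 32 → 60
s3(41) + 60 → 101
s5(100) + 101 → 201
s1 sits 4 levels below the root, so its codeword is 4 bits.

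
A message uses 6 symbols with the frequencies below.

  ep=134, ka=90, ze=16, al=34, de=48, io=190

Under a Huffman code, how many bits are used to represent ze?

5

Huffman merges, smallest pair first:
combine ze(16), al(34) → 50
combine de(48), 50 → 98
combine ka(90), 98 → 188
combine ep(134), 188 → 322
combine io(190), 322 → 512
ze sits 5 levels below the root, so its codeword is 5 bits.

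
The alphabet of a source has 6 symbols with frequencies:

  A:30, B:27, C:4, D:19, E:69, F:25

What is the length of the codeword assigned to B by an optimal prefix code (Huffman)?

Build the tree from the bottom:
C(4) + D(19) → 23
23 + F(25) → 48
B(27) + A(30) → 57
48 + 57 → 105
E(69) + 105 → 174
B's leaf is at depth 3, giving a 3-bit codeword.

3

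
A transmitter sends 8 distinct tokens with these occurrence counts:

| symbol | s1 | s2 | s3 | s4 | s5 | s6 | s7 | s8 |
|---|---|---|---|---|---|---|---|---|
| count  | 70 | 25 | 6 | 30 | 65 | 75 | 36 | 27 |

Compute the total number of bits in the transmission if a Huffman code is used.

Greedily combine the two least-frequent nodes:
s3(6) + s2(25) → 31
s8(27) + s4(30) → 57
31 + s7(36) → 67
57 + s5(65) → 122
67 + s1(70) → 137
s6(75) + 122 → 197
137 + 197 → 334
Each symbol's bit-cost is frequency × depth; summing gives 945 bits (equivalently 31 + 57 + 67 + 122 + 137 + 197 + 334).

945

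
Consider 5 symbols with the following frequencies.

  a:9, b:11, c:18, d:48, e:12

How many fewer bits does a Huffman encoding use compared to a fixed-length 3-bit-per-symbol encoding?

Fixed-length: 3 bits × 98 symbols = 294 bits.
Huffman merges:
merge a(9) and b(11): 20
merge e(12) and c(18): 30
merge 20 and 30: 50
merge d(48) and 50: 98
Huffman total = 20 + 30 + 50 + 98 = 198 bits.
Saving = 294 − 198 = 96 bits.

96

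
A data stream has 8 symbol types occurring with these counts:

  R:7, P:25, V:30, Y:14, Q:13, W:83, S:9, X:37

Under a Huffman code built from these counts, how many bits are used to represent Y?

Repeatedly merge the two smallest:
R(7) + S(9) → 16
Q(13) + Y(14) → 27
16 + P(25) → 41
27 + V(30) → 57
X(37) + 41 → 78
57 + 78 → 135
W(83) + 135 → 218
Y's leaf is at depth 4, giving a 4-bit codeword.

4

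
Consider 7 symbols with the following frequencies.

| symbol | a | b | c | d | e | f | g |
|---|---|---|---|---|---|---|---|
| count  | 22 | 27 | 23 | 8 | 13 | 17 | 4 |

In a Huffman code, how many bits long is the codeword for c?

2

Huffman merges, smallest pair first:
g(4) + d(8) → 12
12 + e(13) → 25
f(17) + a(22) → 39
c(23) + 25 → 48
b(27) + 39 → 66
48 + 66 → 114
c sits 2 levels below the root, so its codeword is 2 bits.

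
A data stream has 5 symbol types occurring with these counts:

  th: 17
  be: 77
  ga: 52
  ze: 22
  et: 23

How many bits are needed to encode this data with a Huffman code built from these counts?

Greedily combine the two least-frequent nodes:
merge th(17) and ze(22): 39
merge et(23) and 39: 62
merge ga(52) and 62: 114
merge be(77) and 114: 191
The encoded length is the sum of every internal node's weight: 39 + 62 + 114 + 191 = 406 bits.

406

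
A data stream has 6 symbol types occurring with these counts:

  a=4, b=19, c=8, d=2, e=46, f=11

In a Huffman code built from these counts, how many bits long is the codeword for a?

Build the tree from the bottom:
d(2) + a(4) → 6
6 + c(8) → 14
f(11) + 14 → 25
b(19) + 25 → 44
44 + e(46) → 90
a's leaf is at depth 5, giving a 5-bit codeword.

5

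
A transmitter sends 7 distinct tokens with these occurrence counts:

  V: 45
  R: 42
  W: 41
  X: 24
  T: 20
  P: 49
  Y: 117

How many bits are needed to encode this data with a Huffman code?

892

Merge the two smallest weights repeatedly:
combine T(20), X(24) → 44
combine W(41), R(42) → 83
combine 44, V(45) → 89
combine P(49), 83 → 132
combine 89, Y(117) → 206
combine 132, 206 → 338
The encoded length is the sum of every internal node's weight: 44 + 83 + 89 + 132 + 206 + 338 = 892 bits.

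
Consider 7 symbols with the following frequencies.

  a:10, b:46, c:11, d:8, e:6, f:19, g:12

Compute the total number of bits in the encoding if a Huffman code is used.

Greedily combine the two least-frequent nodes:
e(6) + d(8) → 14
a(10) + c(11) → 21
g(12) + 14 → 26
f(19) + 21 → 40
26 + 40 → 66
b(46) + 66 → 112
Total encoded bits = sum of merged weights = 14 + 21 + 26 + 40 + 66 + 112 = 279.

279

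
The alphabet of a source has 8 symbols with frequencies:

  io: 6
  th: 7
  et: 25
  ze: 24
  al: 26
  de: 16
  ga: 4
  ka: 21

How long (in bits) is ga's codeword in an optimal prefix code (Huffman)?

Huffman merges, smallest pair first:
ga(4) + io(6) → 10
th(7) + 10 → 17
de(16) + 17 → 33
ka(21) + ze(24) → 45
et(25) + al(26) → 51
33 + 45 → 78
51 + 78 → 129
ga's leaf is at depth 5, giving a 5-bit codeword.

5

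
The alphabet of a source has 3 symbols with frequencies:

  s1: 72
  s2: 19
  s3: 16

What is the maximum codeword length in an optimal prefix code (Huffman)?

2

Merge the two lowest-weight nodes at each step:
s3(16) + s2(19) → 35
35 + s1(72) → 107
The first pair merged (s3, s2) ends up deepest, at depth 2.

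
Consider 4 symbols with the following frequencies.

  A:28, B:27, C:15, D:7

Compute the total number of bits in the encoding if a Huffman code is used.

148

Build the Huffman tree bottom-up:
combine D(7), C(15) → 22
combine 22, B(27) → 49
combine A(28), 49 → 77
Each symbol's bit-cost is frequency × depth; summing gives 148 bits (equivalently 22 + 49 + 77).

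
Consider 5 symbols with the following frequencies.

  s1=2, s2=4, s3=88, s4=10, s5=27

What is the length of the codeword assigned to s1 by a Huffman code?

4

Huffman merges, smallest pair first:
merge s1(2) and s2(4): 6
merge 6 and s4(10): 16
merge 16 and s5(27): 43
merge 43 and s3(88): 131
s1 sits 4 levels below the root, so its codeword is 4 bits.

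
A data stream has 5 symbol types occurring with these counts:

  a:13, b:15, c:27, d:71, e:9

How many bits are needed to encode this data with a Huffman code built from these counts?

258

Merge the two smallest weights repeatedly:
merge e(9) and a(13): 22
merge b(15) and 22: 37
merge c(27) and 37: 64
merge 64 and d(71): 135
Each symbol's bit-cost is frequency × depth; summing gives 258 bits (equivalently 22 + 37 + 64 + 135).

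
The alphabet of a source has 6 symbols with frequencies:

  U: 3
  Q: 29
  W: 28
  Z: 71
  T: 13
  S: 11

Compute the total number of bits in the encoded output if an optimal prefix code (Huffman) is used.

Build the Huffman tree bottom-up:
U(3) + S(11) → 14
T(13) + 14 → 27
27 + W(28) → 55
Q(29) + 55 → 84
Z(71) + 84 → 155
Each symbol's bit-cost is frequency × depth; summing gives 335 bits (equivalently 14 + 27 + 55 + 84 + 155).

335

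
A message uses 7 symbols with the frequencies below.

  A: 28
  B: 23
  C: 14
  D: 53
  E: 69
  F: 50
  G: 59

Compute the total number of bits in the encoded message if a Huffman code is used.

797

Merge the two smallest weights repeatedly:
combine C(14), B(23) → 37
combine A(28), 37 → 65
combine F(50), D(53) → 103
combine G(59), 65 → 124
combine E(69), 103 → 172
combine 124, 172 → 296
The encoded length is the sum of every internal node's weight: 37 + 65 + 103 + 124 + 172 + 296 = 797 bits.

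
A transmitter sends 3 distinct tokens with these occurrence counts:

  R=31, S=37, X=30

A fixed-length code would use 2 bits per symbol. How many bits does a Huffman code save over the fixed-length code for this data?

Fixed-length: 2 bits × 98 symbols = 196 bits.
Huffman merges:
combine X(30), R(31) → 61
combine S(37), 61 → 98
Huffman total = 61 + 98 = 159 bits.
Saving = 196 − 159 = 37 bits.

37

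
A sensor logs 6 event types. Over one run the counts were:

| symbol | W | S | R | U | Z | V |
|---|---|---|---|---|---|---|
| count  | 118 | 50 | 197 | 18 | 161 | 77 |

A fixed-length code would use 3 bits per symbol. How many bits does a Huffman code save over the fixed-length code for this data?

Fixed-length: 3 bits × 621 symbols = 1863 bits.
Huffman merges:
merge U(18) and S(50): 68
merge 68 and V(77): 145
merge W(118) and 145: 263
merge Z(161) and R(197): 358
merge 263 and 358: 621
Huffman total = 68 + 145 + 263 + 358 + 621 = 1455 bits.
Saving = 1863 − 1455 = 408 bits.

408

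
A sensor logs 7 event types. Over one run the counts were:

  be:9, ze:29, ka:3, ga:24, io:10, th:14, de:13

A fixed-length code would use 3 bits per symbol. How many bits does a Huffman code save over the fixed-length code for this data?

41

Fixed-length: 3 bits × 102 symbols = 306 bits.
Huffman merges:
combine ka(3), be(9) → 12
combine io(10), 12 → 22
combine de(13), th(14) → 27
combine 22, ga(24) → 46
combine 27, ze(29) → 56
combine 46, 56 → 102
Huffman total = 12 + 22 + 27 + 46 + 56 + 102 = 265 bits.
Saving = 306 − 265 = 41 bits.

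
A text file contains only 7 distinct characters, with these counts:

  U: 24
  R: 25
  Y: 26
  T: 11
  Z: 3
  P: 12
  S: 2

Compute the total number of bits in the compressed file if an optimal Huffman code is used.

255

Merge the two smallest weights repeatedly:
S(2) + Z(3) → 5
5 + T(11) → 16
P(12) + 16 → 28
U(24) + R(25) → 49
Y(26) + 28 → 54
49 + 54 → 103
The encoded length is the sum of every internal node's weight: 5 + 16 + 28 + 49 + 54 + 103 = 255 bits.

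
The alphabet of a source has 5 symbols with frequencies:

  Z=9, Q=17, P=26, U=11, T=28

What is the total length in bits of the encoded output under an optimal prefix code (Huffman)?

Build the Huffman tree bottom-up:
merge Z(9) and U(11): 20
merge Q(17) and 20: 37
merge P(26) and T(28): 54
merge 37 and 54: 91
Total encoded bits = sum of merged weights = 20 + 37 + 54 + 91 = 202.

202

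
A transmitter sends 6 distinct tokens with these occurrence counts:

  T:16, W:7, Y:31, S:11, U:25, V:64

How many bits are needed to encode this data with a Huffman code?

352

Build the Huffman tree bottom-up:
W(7) + S(11) → 18
T(16) + 18 → 34
U(25) + Y(31) → 56
34 + 56 → 90
V(64) + 90 → 154
The encoded length is the sum of every internal node's weight: 18 + 34 + 56 + 90 + 154 = 352 bits.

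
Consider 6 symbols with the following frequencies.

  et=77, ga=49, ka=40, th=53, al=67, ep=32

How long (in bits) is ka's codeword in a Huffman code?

3

Repeatedly merge the two smallest:
ep(32) + ka(40) → 72
ga(49) + th(53) → 102
al(67) + 72 → 139
et(77) + 102 → 179
139 + 179 → 318
The subtree containing ka is merged 3 times, so code length = 3.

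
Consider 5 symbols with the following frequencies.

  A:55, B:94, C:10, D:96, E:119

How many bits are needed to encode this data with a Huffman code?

Merge the two smallest weights repeatedly:
C(10) + A(55) → 65
65 + B(94) → 159
D(96) + E(119) → 215
159 + 215 → 374
Each symbol's bit-cost is frequency × depth; summing gives 813 bits (equivalently 65 + 159 + 215 + 374).

813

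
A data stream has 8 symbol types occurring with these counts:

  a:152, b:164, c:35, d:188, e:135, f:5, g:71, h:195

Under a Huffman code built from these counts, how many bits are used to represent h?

Huffman merges, smallest pair first:
merge f(5) and c(35): 40
merge 40 and g(71): 111
merge 111 and e(135): 246
merge a(152) and b(164): 316
merge d(188) and h(195): 383
merge 246 and 316: 562
merge 383 and 562: 945
h sits 2 levels below the root, so its codeword is 2 bits.

2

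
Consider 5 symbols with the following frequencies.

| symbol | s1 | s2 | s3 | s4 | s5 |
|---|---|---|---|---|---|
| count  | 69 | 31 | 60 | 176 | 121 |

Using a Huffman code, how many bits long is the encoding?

Build the Huffman tree bottom-up:
s2(31) + s3(60) → 91
s1(69) + 91 → 160
s5(121) + 160 → 281
s4(176) + 281 → 457
The encoded length is the sum of every internal node's weight: 91 + 160 + 281 + 457 = 989 bits.

989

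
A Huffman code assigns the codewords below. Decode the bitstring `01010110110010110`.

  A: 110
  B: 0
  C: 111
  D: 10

Read left to right; each codeword is recognised as soon as it completes (prefix code):
  0→B | 10→D | 10→D | 110→A | 110→A | 0→B | 10→D | 110→A
Decoded message: BDDAABDA

BDDAABDA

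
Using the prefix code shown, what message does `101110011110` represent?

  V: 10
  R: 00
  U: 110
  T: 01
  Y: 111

VYRYV

Read left to right; each codeword is recognised as soon as it completes (prefix code):
  10→V | 111→Y | 00→R | 111→Y | 10→V
Decoded message: VYRYV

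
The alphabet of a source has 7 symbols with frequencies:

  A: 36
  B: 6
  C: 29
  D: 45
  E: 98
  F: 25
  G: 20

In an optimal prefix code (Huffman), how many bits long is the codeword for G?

5

Repeatedly merge the two smallest:
combine B(6), G(20) → 26
combine F(25), 26 → 51
combine C(29), A(36) → 65
combine D(45), 51 → 96
combine 65, 96 → 161
combine E(98), 161 → 259
G sits 5 levels below the root, so its codeword is 5 bits.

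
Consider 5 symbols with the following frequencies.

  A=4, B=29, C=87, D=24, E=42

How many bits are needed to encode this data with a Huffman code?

370

Build the Huffman tree bottom-up:
A(4) + D(24) → 28
28 + B(29) → 57
E(42) + 57 → 99
C(87) + 99 → 186
Total encoded bits = sum of merged weights = 28 + 57 + 99 + 186 = 370.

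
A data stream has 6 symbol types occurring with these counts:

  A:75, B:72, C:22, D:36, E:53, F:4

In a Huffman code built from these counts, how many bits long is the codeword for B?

2

Huffman merges, smallest pair first:
F(4) + C(22) → 26
26 + D(36) → 62
E(53) + 62 → 115
B(72) + A(75) → 147
115 + 147 → 262
B sits 2 levels below the root, so its codeword is 2 bits.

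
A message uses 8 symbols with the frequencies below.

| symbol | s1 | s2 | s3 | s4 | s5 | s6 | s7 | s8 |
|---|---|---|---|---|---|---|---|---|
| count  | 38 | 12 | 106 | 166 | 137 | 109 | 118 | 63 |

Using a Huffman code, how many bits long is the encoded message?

2107

Greedily combine the two least-frequent nodes:
merge s2(12) and s1(38): 50
merge 50 and s8(63): 113
merge s3(106) and s6(109): 215
merge 113 and s7(118): 231
merge s5(137) and s4(166): 303
merge 215 and 231: 446
merge 303 and 446: 749
The encoded length is the sum of every internal node's weight: 50 + 113 + 215 + 231 + 303 + 446 + 749 = 2107 bits.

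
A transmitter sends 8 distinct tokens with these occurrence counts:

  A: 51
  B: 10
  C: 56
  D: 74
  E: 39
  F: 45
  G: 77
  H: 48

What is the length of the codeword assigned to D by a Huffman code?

Huffman merges, smallest pair first:
B(10) + E(39) → 49
F(45) + H(48) → 93
49 + A(51) → 100
C(56) + D(74) → 130
G(77) + 93 → 170
100 + 130 → 230
170 + 230 → 400
D sits 3 levels below the root, so its codeword is 3 bits.

3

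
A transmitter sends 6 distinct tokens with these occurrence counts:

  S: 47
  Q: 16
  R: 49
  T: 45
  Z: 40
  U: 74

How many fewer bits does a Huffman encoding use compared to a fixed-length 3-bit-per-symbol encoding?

123

Fixed-length: 3 bits × 271 symbols = 813 bits.
Huffman merges:
combine Q(16), Z(40) → 56
combine T(45), S(47) → 92
combine R(49), 56 → 105
combine U(74), 92 → 166
combine 105, 166 → 271
Huffman total = 56 + 92 + 105 + 166 + 271 = 690 bits.
Saving = 813 − 690 = 123 bits.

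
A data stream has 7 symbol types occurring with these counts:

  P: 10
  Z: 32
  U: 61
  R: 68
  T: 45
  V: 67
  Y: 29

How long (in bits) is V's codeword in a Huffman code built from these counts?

Huffman merges, smallest pair first:
merge P(10) and Y(29): 39
merge Z(32) and 39: 71
merge T(45) and U(61): 106
merge V(67) and R(68): 135
merge 71 and 106: 177
merge 135 and 177: 312
V's leaf is at depth 2, giving a 2-bit codeword.

2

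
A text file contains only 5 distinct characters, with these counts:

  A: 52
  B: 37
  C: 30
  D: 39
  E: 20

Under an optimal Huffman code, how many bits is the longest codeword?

3

Merge the two lowest-weight nodes at each step:
combine E(20), C(30) → 50
combine B(37), D(39) → 76
combine 50, A(52) → 102
combine 76, 102 → 178
The rarest symbols sit at the bottom; the longest codeword is 3 bits.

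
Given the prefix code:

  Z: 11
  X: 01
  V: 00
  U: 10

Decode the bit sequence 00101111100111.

Read left to right; each codeword is recognised as soon as it completes (prefix code):
  00→V | 10→U | 11→Z | 11→Z | 10→U | 01→X | 11→Z
Decoded message: VUZZUXZ

VUZZUXZ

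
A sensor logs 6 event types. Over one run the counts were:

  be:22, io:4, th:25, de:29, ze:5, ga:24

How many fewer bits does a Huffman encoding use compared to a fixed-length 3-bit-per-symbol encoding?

Fixed-length: 3 bits × 109 symbols = 327 bits.
Huffman merges:
io(4) + ze(5) → 9
9 + be(22) → 31
ga(24) + th(25) → 49
de(29) + 31 → 60
49 + 60 → 109
Huffman total = 9 + 31 + 49 + 60 + 109 = 258 bits.
Saving = 327 − 258 = 69 bits.

69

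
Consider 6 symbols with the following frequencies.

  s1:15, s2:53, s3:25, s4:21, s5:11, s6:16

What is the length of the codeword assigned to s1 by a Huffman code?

4

Repeatedly merge the two smallest:
combine s5(11), s1(15) → 26
combine s6(16), s4(21) → 37
combine s3(25), 26 → 51
combine 37, 51 → 88
combine s2(53), 88 → 141
s1's leaf is at depth 4, giving a 4-bit codeword.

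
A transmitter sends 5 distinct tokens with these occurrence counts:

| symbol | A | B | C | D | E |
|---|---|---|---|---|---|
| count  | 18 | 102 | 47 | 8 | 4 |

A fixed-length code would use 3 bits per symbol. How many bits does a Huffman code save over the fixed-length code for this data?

Fixed-length: 3 bits × 179 symbols = 537 bits.
Huffman merges:
combine E(4), D(8) → 12
combine 12, A(18) → 30
combine 30, C(47) → 77
combine 77, B(102) → 179
Huffman total = 12 + 30 + 77 + 179 = 298 bits.
Saving = 537 − 298 = 239 bits.

239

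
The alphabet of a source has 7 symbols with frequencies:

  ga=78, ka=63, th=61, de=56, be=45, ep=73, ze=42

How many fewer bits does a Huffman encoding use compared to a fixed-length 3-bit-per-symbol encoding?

Fixed-length: 3 bits × 418 symbols = 1254 bits.
Huffman merges:
merge ze(42) and be(45): 87
merge de(56) and th(61): 117
merge ka(63) and ep(73): 136
merge ga(78) and 87: 165
merge 117 and 136: 253
merge 165 and 253: 418
Huffman total = 87 + 117 + 136 + 165 + 253 + 418 = 1176 bits.
Saving = 1254 − 1176 = 78 bits.

78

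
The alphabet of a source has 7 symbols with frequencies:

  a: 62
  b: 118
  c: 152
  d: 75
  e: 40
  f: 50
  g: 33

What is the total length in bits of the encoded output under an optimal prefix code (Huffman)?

Greedily combine the two least-frequent nodes:
merge g(33) and e(40): 73
merge f(50) and a(62): 112
merge 73 and d(75): 148
merge 112 and b(118): 230
merge 148 and c(152): 300
merge 230 and 300: 530
Each symbol's bit-cost is frequency × depth; summing gives 1393 bits (equivalently 73 + 112 + 148 + 230 + 300 + 530).

1393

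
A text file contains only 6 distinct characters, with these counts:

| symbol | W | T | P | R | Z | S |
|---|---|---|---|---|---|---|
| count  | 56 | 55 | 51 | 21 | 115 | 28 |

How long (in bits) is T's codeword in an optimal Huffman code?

3

Huffman merges, smallest pair first:
merge R(21) and S(28): 49
merge 49 and P(51): 100
merge T(55) and W(56): 111
merge 100 and 111: 211
merge Z(115) and 211: 326
The subtree containing T is merged 3 times, so code length = 3.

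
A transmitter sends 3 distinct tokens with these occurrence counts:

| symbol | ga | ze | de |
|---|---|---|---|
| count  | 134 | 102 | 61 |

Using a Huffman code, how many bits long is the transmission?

Build the Huffman tree bottom-up:
merge de(61) and ze(102): 163
merge ga(134) and 163: 297
The encoded length is the sum of every internal node's weight: 163 + 297 = 460 bits.

460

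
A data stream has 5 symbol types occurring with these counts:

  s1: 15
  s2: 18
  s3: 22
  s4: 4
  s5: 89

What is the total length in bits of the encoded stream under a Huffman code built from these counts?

Greedily combine the two least-frequent nodes:
s4(4) + s1(15) → 19
s2(18) + 19 → 37
s3(22) + 37 → 59
59 + s5(89) → 148
Total encoded bits = sum of merged weights = 19 + 37 + 59 + 148 = 263.

263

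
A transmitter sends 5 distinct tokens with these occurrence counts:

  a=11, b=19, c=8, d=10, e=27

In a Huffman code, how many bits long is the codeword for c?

Build the tree from the bottom:
merge c(8) and d(10): 18
merge a(11) and 18: 29
merge b(19) and e(27): 46
merge 29 and 46: 75
c sits 3 levels below the root, so its codeword is 3 bits.

3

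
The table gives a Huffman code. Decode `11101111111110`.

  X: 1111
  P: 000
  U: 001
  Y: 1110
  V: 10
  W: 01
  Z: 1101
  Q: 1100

Read left to right; each codeword is recognised as soon as it completes (prefix code):
  1110→Y | 1111→X | 1111→X | 10→V
Decoded message: YXXV

YXXV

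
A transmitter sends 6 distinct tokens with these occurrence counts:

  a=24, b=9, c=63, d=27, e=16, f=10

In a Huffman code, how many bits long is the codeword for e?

Repeatedly merge the two smallest:
b(9) + f(10) → 19
e(16) + 19 → 35
a(24) + d(27) → 51
35 + 51 → 86
c(63) + 86 → 149
The subtree containing e is merged 3 times, so code length = 3.

3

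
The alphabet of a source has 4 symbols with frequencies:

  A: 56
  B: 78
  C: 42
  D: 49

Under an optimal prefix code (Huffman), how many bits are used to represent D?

2

Repeatedly merge the two smallest:
C(42) + D(49) → 91
A(56) + B(78) → 134
91 + 134 → 225
The subtree containing D is merged 2 times, so code length = 2.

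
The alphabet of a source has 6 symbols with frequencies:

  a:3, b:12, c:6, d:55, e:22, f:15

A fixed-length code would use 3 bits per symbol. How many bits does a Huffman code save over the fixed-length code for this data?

Fixed-length: 3 bits × 113 symbols = 339 bits.
Huffman merges:
a(3) + c(6) → 9
9 + b(12) → 21
f(15) + 21 → 36
e(22) + 36 → 58
d(55) + 58 → 113
Huffman total = 9 + 21 + 36 + 58 + 113 = 237 bits.
Saving = 339 − 237 = 102 bits.

102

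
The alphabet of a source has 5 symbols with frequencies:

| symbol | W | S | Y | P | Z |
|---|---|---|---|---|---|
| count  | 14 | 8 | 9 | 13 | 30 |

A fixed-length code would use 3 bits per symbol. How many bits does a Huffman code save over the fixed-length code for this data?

Fixed-length: 3 bits × 74 symbols = 222 bits.
Huffman merges:
combine S(8), Y(9) → 17
combine P(13), W(14) → 27
combine 17, 27 → 44
combine Z(30), 44 → 74
Huffman total = 17 + 27 + 44 + 74 = 162 bits.
Saving = 222 − 162 = 60 bits.

60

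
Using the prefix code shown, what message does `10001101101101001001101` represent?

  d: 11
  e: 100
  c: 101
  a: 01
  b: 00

eacccbeda

Read left to right; each codeword is recognised as soon as it completes (prefix code):
  100→e | 01→a | 101→c | 101→c | 101→c | 00→b | 100→e | 11→d | 01→a
Decoded message: eacccbeda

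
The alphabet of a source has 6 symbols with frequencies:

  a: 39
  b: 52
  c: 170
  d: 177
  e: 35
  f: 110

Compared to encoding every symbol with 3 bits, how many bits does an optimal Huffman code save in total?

383

Fixed-length: 3 bits × 583 symbols = 1749 bits.
Huffman merges:
e(35) + a(39) → 74
b(52) + 74 → 126
f(110) + 126 → 236
c(170) + d(177) → 347
236 + 347 → 583
Huffman total = 74 + 126 + 236 + 347 + 583 = 1366 bits.
Saving = 1749 − 1366 = 383 bits.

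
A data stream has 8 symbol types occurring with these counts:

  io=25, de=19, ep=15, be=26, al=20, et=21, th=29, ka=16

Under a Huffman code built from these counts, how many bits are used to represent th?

3

Build the tree from the bottom:
merge ep(15) and ka(16): 31
merge de(19) and al(20): 39
merge et(21) and io(25): 46
merge be(26) and th(29): 55
merge 31 and 39: 70
merge 46 and 55: 101
merge 70 and 101: 171
The subtree containing th is merged 3 times, so code length = 3.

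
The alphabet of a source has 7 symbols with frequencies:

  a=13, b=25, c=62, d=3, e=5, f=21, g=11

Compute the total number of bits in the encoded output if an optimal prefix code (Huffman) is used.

323

Merge the two smallest weights repeatedly:
d(3) + e(5) → 8
8 + g(11) → 19
a(13) + 19 → 32
f(21) + b(25) → 46
32 + 46 → 78
c(62) + 78 → 140
The encoded length is the sum of every internal node's weight: 8 + 19 + 32 + 46 + 78 + 140 = 323 bits.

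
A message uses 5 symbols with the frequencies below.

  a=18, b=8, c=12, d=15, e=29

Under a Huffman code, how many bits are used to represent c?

Build the tree from the bottom:
merge b(8) and c(12): 20
merge d(15) and a(18): 33
merge 20 and e(29): 49
merge 33 and 49: 82
c's leaf is at depth 3, giving a 3-bit codeword.

3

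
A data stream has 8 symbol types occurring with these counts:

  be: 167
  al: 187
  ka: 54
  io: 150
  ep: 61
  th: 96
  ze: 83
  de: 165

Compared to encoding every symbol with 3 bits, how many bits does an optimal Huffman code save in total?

Fixed-length: 3 bits × 963 symbols = 2889 bits.
Huffman merges:
combine ka(54), ep(61) → 115
combine ze(83), th(96) → 179
combine 115, io(150) → 265
combine de(165), be(167) → 332
combine 179, al(187) → 366
combine 265, 332 → 597
combine 366, 597 → 963
Huffman total = 115 + 179 + 265 + 332 + 366 + 597 + 963 = 2817 bits.
Saving = 2889 − 2817 = 72 bits.

72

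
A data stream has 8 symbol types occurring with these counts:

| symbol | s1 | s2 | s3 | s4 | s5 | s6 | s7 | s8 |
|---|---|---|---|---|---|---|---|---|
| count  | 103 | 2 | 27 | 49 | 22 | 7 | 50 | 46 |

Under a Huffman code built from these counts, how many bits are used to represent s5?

Build the tree from the bottom:
merge s2(2) and s6(7): 9
merge 9 and s5(22): 31
merge s3(27) and 31: 58
merge s8(46) and s4(49): 95
merge s7(50) and 58: 108
merge 95 and s1(103): 198
merge 108 and 198: 306
The subtree containing s5 is merged 4 times, so code length = 4.

4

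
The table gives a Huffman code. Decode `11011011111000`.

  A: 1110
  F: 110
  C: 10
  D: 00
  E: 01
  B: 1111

FFBCD

Read left to right; each codeword is recognised as soon as it completes (prefix code):
  110→F | 110→F | 1111→B | 10→C | 00→D
Decoded message: FFBCD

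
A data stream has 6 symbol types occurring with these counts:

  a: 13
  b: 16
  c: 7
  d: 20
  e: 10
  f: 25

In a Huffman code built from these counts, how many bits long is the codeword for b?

Build the tree from the bottom:
c(7) + e(10) → 17
a(13) + b(16) → 29
17 + d(20) → 37
f(25) + 29 → 54
37 + 54 → 91
b sits 3 levels below the root, so its codeword is 3 bits.

3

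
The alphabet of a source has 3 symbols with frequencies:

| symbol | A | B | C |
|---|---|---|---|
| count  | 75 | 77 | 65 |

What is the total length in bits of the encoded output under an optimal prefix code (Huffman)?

Build the Huffman tree bottom-up:
merge C(65) and A(75): 140
merge B(77) and 140: 217
Each symbol's bit-cost is frequency × depth; summing gives 357 bits (equivalently 140 + 217).

357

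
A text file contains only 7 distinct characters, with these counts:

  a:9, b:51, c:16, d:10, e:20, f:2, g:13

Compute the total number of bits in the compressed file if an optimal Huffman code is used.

293

Greedily combine the two least-frequent nodes:
merge f(2) and a(9): 11
merge d(10) and 11: 21
merge g(13) and c(16): 29
merge e(20) and 21: 41
merge 29 and 41: 70
merge b(51) and 70: 121
Total encoded bits = sum of merged weights = 11 + 21 + 29 + 41 + 70 + 121 = 293.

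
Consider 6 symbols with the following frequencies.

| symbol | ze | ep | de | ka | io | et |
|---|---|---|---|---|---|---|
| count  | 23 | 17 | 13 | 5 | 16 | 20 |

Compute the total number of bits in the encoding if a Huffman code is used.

Merge the two smallest weights repeatedly:
combine ka(5), de(13) → 18
combine io(16), ep(17) → 33
combine 18, et(20) → 38
combine ze(23), 33 → 56
combine 38, 56 → 94
The encoded length is the sum of every internal node's weight: 18 + 33 + 38 + 56 + 94 = 239 bits.

239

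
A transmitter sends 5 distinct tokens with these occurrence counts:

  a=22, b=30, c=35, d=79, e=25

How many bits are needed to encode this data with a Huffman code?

415

Build the Huffman tree bottom-up:
combine a(22), e(25) → 47
combine b(30), c(35) → 65
combine 47, 65 → 112
combine d(79), 112 → 191
Total encoded bits = sum of merged weights = 47 + 65 + 112 + 191 = 415.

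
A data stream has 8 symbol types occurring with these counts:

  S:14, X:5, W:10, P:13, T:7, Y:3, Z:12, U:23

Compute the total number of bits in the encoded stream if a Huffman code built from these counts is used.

Greedily combine the two least-frequent nodes:
combine Y(3), X(5) → 8
combine T(7), 8 → 15
combine W(10), Z(12) → 22
combine P(13), S(14) → 27
combine 15, 22 → 37
combine U(23), 27 → 50
combine 37, 50 → 87
Each symbol's bit-cost is frequency × depth; summing gives 246 bits (equivalently 8 + 15 + 22 + 27 + 37 + 50 + 87).

246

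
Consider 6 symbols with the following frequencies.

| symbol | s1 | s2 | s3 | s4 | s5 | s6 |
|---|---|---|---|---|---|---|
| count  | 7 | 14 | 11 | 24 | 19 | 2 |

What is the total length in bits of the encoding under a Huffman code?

Merge the two smallest weights repeatedly:
merge s6(2) and s1(7): 9
merge 9 and s3(11): 20
merge s2(14) and s5(19): 33
merge 20 and s4(24): 44
merge 33 and 44: 77
Total encoded bits = sum of merged weights = 9 + 20 + 33 + 44 + 77 = 183.

183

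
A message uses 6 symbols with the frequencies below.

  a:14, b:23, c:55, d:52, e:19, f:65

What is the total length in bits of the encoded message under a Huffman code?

Greedily combine the two least-frequent nodes:
combine a(14), e(19) → 33
combine b(23), 33 → 56
combine d(52), c(55) → 107
combine 56, f(65) → 121
combine 107, 121 → 228
Total encoded bits = sum of merged weights = 33 + 56 + 107 + 121 + 228 = 545.

545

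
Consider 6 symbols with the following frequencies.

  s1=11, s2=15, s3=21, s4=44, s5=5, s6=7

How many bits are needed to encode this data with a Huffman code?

Greedily combine the two least-frequent nodes:
s5(5) + s6(7) → 12
s1(11) + 12 → 23
s2(15) + s3(21) → 36
23 + 36 → 59
s4(44) + 59 → 103
Each symbol's bit-cost is frequency × depth; summing gives 233 bits (equivalently 12 + 23 + 36 + 59 + 103).

233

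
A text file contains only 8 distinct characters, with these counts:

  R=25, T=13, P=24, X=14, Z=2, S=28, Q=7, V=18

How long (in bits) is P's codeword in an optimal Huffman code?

Repeatedly merge the two smallest:
combine Z(2), Q(7) → 9
combine 9, T(13) → 22
combine X(14), V(18) → 32
combine 22, P(24) → 46
combine R(25), S(28) → 53
combine 32, 46 → 78
combine 53, 78 → 131
The subtree containing P is merged 3 times, so code length = 3.

3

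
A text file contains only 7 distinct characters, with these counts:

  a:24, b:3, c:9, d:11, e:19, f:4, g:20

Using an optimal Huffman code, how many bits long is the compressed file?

Merge the two smallest weights repeatedly:
merge b(3) and f(4): 7
merge 7 and c(9): 16
merge d(11) and 16: 27
merge e(19) and g(20): 39
merge a(24) and 27: 51
merge 39 and 51: 90
The encoded length is the sum of every internal node's weight: 7 + 16 + 27 + 39 + 51 + 90 = 230 bits.

230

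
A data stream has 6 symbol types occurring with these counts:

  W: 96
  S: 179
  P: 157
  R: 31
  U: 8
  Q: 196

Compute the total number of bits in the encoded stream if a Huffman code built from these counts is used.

Build the Huffman tree bottom-up:
merge U(8) and R(31): 39
merge 39 and W(96): 135
merge 135 and P(157): 292
merge S(179) and Q(196): 375
merge 292 and 375: 667
The encoded length is the sum of every internal node's weight: 39 + 135 + 292 + 375 + 667 = 1508 bits.

1508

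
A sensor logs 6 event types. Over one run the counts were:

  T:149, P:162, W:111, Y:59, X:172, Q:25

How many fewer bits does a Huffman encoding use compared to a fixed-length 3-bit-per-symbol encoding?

399

Fixed-length: 3 bits × 678 symbols = 2034 bits.
Huffman merges:
combine Q(25), Y(59) → 84
combine 84, W(111) → 195
combine T(149), P(162) → 311
combine X(172), 195 → 367
combine 311, 367 → 678
Huffman total = 84 + 195 + 311 + 367 + 678 = 1635 bits.
Saving = 2034 − 1635 = 399 bits.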